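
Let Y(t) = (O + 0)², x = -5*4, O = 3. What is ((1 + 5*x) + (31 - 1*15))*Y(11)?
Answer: -747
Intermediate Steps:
x = -20
Y(t) = 9 (Y(t) = (3 + 0)² = 3² = 9)
((1 + 5*x) + (31 - 1*15))*Y(11) = ((1 + 5*(-20)) + (31 - 1*15))*9 = ((1 - 100) + (31 - 15))*9 = (-99 + 16)*9 = -83*9 = -747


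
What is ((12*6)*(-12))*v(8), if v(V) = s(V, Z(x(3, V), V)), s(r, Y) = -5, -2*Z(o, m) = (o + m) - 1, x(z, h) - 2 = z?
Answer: 4320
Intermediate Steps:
x(z, h) = 2 + z
Z(o, m) = 1/2 - m/2 - o/2 (Z(o, m) = -((o + m) - 1)/2 = -((m + o) - 1)/2 = -(-1 + m + o)/2 = 1/2 - m/2 - o/2)
v(V) = -5
((12*6)*(-12))*v(8) = ((12*6)*(-12))*(-5) = (72*(-12))*(-5) = -864*(-5) = 4320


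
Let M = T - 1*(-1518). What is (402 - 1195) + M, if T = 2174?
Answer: 2899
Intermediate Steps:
M = 3692 (M = 2174 - 1*(-1518) = 2174 + 1518 = 3692)
(402 - 1195) + M = (402 - 1195) + 3692 = -793 + 3692 = 2899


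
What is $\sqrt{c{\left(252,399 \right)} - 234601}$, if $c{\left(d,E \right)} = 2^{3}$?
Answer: $i \sqrt{234593} \approx 484.35 i$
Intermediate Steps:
$c{\left(d,E \right)} = 8$
$\sqrt{c{\left(252,399 \right)} - 234601} = \sqrt{8 - 234601} = \sqrt{-234593} = i \sqrt{234593}$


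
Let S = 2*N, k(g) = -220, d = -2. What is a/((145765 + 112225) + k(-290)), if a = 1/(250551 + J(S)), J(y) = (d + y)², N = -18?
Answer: 1/64956751150 ≈ 1.5395e-11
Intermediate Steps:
S = -36 (S = 2*(-18) = -36)
J(y) = (-2 + y)²
a = 1/251995 (a = 1/(250551 + (-2 - 36)²) = 1/(250551 + (-38)²) = 1/(250551 + 1444) = 1/251995 ≈ 3.9683e-6)
a/((145765 + 112225) + k(-290)) = 1/(251995*((145765 + 112225) - 220)) = 1/(251995*(257990 - 220)) = (1/251995)/257770 = (1/251995)*(1/257770) = 1/64956751150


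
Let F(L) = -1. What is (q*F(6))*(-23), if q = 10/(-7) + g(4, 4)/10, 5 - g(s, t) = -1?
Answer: -667/35 ≈ -19.057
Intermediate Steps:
g(s, t) = 6 (g(s, t) = 5 - 1*(-1) = 5 + 1 = 6)
q = -29/35 (q = 10/(-7) + 6/10 = 10*(-⅐) + 6*(⅒) = -10/7 + ⅗ = -29/35 ≈ -0.82857)
(q*F(6))*(-23) = -29/35*(-1)*(-23) = (29/35)*(-23) = -667/35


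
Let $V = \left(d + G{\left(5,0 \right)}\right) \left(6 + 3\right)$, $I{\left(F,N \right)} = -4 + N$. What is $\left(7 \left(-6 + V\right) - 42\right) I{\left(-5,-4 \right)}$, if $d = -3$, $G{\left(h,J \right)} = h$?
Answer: $-336$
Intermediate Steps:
$V = 18$ ($V = \left(-3 + 5\right) \left(6 + 3\right) = 2 \cdot 9 = 18$)
$\left(7 \left(-6 + V\right) - 42\right) I{\left(-5,-4 \right)} = \left(7 \left(-6 + 18\right) - 42\right) \left(-4 - 4\right) = \left(7 \cdot 12 - 42\right) \left(-8\right) = \left(84 - 42\right) \left(-8\right) = 42 \left(-8\right) = -336$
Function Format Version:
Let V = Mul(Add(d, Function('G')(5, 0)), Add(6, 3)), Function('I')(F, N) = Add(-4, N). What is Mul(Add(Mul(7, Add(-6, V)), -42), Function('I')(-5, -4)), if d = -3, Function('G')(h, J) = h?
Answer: -336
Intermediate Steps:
V = 18 (V = Mul(Add(-3, 5), Add(6, 3)) = Mul(2, 9) = 18)
Mul(Add(Mul(7, Add(-6, V)), -42), Function('I')(-5, -4)) = Mul(Add(Mul(7, Add(-6, 18)), -42), Add(-4, -4)) = Mul(Add(Mul(7, 12), -42), -8) = Mul(Add(84, -42), -8) = Mul(42, -8) = -336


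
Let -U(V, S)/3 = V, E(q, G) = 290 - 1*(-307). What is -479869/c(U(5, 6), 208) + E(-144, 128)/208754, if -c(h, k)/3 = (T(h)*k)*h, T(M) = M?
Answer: 3856092001/1127271600 ≈ 3.4207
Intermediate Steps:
E(q, G) = 597 (E(q, G) = 290 + 307 = 597)
U(V, S) = -3*V
c(h, k) = -3*k*h² (c(h, k) = -3*h*k*h = -3*k*h²)
-479869/c(U(5, 6), 208) + E(-144, 128)/208754 = -479869/((-3*208*(-3*5)²)) + 597/208754 = -479869/((-3*208*(-15)²)) + 597*(1/208754) = -479869/((-3*208*225)) + 597/208754 = -479869/(-140400) + 597/208754 = -479869*(-1/140400) + 597/208754 = 36913/10800 + 597/208754 = 3856092001/1127271600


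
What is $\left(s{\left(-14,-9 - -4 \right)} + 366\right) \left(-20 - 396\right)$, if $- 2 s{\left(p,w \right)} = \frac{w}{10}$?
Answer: $-152360$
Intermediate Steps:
$s{\left(p,w \right)} = - \frac{w}{20}$ ($s{\left(p,w \right)} = - \frac{w \frac{1}{10}}{2} = - \frac{\frac{1}{10} w}{2} = - \frac{w}{20}$)
$\left(s{\left(-14,-9 - -4 \right)} + 366\right) \left(-20 - 396\right) = \left(- \frac{-9 - -4}{20} + 366\right) \left(-20 - 396\right) = \left(- \frac{-9 + 4}{20} + 366\right) \left(-416\right) = \left(\left(- \frac{1}{20}\right) \left(-5\right) + 366\right) \left(-416\right) = \left(\frac{1}{4} + 366\right) \left(-416\right) = \frac{1465}{4} \left(-416\right) = -152360$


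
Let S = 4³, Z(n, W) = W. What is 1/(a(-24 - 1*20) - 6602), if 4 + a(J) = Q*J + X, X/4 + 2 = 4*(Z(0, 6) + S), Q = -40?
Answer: -1/3734 ≈ -0.00026781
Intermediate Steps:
S = 64
X = 1112 (X = -8 + 4*(4*(6 + 64)) = -8 + 4*(4*70) = -8 + 4*280 = -8 + 1120 = 1112)
a(J) = 1108 - 40*J (a(J) = -4 + (-40*J + 1112) = -4 + (1112 - 40*J) = 1108 - 40*J)
1/(a(-24 - 1*20) - 6602) = 1/((1108 - 40*(-24 - 1*20)) - 6602) = 1/((1108 - 40*(-24 - 20)) - 6602) = 1/((1108 - 40*(-44)) - 6602) = 1/((1108 + 1760) - 6602) = 1/(2868 - 6602) = 1/(-3734) = -1/3734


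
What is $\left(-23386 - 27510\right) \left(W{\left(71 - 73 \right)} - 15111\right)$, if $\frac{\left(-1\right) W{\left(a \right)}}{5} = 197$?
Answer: $819222016$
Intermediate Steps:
$W{\left(a \right)} = -985$ ($W{\left(a \right)} = \left(-5\right) 197 = -985$)
$\left(-23386 - 27510\right) \left(W{\left(71 - 73 \right)} - 15111\right) = \left(-23386 - 27510\right) \left(-985 - 15111\right) = \left(-50896\right) \left(-16096\right) = 819222016$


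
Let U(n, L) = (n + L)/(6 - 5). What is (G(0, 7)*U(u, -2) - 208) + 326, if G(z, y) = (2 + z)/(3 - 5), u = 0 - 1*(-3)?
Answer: 117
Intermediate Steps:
u = 3 (u = 0 + 3 = 3)
G(z, y) = -1 - z/2 (G(z, y) = (2 + z)/(-2) = (2 + z)*(-1/2) = -1 - z/2)
U(n, L) = L + n (U(n, L) = (L + n)/1 = (L + n)*1 = L + n)
(G(0, 7)*U(u, -2) - 208) + 326 = ((-1 - 1/2*0)*(-2 + 3) - 208) + 326 = ((-1 + 0)*1 - 208) + 326 = (-1*1 - 208) + 326 = (-1 - 208) + 326 = -209 + 326 = 117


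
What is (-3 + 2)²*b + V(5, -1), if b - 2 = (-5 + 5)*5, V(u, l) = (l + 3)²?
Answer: 6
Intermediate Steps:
V(u, l) = (3 + l)²
b = 2 (b = 2 + (-5 + 5)*5 = 2 + 0*5 = 2 + 0 = 2)
(-3 + 2)²*b + V(5, -1) = (-3 + 2)²*2 + (3 - 1)² = (-1)²*2 + 2² = 1*2 + 4 = 2 + 4 = 6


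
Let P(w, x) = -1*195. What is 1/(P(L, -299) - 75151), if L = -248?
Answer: -1/75346 ≈ -1.3272e-5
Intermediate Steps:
P(w, x) = -195
1/(P(L, -299) - 75151) = 1/(-195 - 75151) = 1/(-75346) = -1/75346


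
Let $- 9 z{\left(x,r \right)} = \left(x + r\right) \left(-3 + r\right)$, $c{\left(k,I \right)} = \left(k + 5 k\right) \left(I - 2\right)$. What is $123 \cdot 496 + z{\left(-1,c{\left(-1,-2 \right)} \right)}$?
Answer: $\frac{182863}{3} \approx 60954.0$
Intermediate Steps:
$c{\left(k,I \right)} = 6 k \left(-2 + I\right)$
$z{\left(x,r \right)} = - \frac{\left(-3 + r\right) \left(r + x\right)}{9}$ ($z{\left(x,r \right)} = - \frac{\left(x + r\right) \left(-3 + r\right)}{9} = - \frac{\left(r + x\right) \left(-3 + r\right)}{9} = - \frac{\left(-3 + r\right) \left(r + x\right)}{9}$)
$123 \cdot 496 + z{\left(-1,c{\left(-1,-2 \right)} \right)} = 123 \cdot 496 + \left(- \frac{\left(6 \left(-1\right) \left(-2 - 2\right)\right)^{2}}{9} + \frac{6 \left(-1\right) \left(-2 - 2\right)}{3} + \frac{1}{3} \left(-1\right) - \frac{1}{9} \cdot 6 \left(-1\right) \left(-2 - 2\right) \left(-1\right)\right) = 61008 - \left(\frac{1}{3} + 64 + \frac{1}{9} \cdot 6 \left(-1\right) \left(-4\right) \left(-1\right) - 2 \left(-1\right) \left(-4\right)\right) = 61008 - \left(- \frac{23}{3} + 64 - \frac{8}{3}\right) = 61008 + \left(\left(- \frac{1}{9}\right) 576 + 8 - \frac{1}{3} + \frac{8}{3}\right) = 61008 + \left(-64 + 8 - \frac{1}{3} + \frac{8}{3}\right) = 61008 - \frac{161}{3} = \frac{182863}{3}$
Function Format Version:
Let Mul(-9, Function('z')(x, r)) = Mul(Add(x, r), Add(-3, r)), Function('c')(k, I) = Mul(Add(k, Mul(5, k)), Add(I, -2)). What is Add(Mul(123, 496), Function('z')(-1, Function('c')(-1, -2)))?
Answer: Rational(182863, 3) ≈ 60954.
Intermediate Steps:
Function('c')(k, I) = Mul(6, k, Add(-2, I)) (Function('c')(k, I) = Mul(Mul(6, k), Add(-2, I)) = Mul(6, k, Add(-2, I)))
Function('z')(x, r) = Mul(Rational(-1, 9), Add(-3, r), Add(r, x)) (Function('z')(x, r) = Mul(Rational(-1, 9), Mul(Add(x, r), Add(-3, r))) = Mul(Rational(-1, 9), Mul(Add(r, x), Add(-3, r))) = Mul(Rational(-1, 9), Mul(Add(-3, r), Add(r, x))) = Mul(Rational(-1, 9), Add(-3, r), Add(r, x)))
Add(Mul(123, 496), Function('z')(-1, Function('c')(-1, -2))) = Add(Mul(123, 496), Add(Mul(Rational(-1, 9), Pow(Mul(6, -1, Add(-2, -2)), 2)), Mul(Rational(1, 3), Mul(6, -1, Add(-2, -2))), Mul(Rational(1, 3), -1), Mul(Rational(-1, 9), Mul(6, -1, Add(-2, -2)), -1))) = Add(61008, Add(Mul(Rational(-1, 9), Pow(Mul(6, -1, -4), 2)), Mul(Rational(1, 3), Mul(6, -1, -4)), Rational(-1, 3), Mul(Rational(-1, 9), Mul(6, -1, -4), -1))) = Add(61008, Add(Mul(Rational(-1, 9), Pow(24, 2)), Mul(Rational(1, 3), 24), Rational(-1, 3), Mul(Rational(-1, 9), 24, -1))) = Add(61008, Add(Mul(Rational(-1, 9), 576), 8, Rational(-1, 3), Rational(8, 3))) = Add(61008, Add(-64, 8, Rational(-1, 3), Rational(8, 3))) = Add(61008, Rational(-161, 3)) = Rational(182863, 3)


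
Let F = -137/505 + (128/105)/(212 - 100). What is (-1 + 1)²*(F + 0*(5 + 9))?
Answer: 0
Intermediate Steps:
F = -19331/74235 (F = -137*1/505 + (128*(1/105))/112 = -137/505 + (128/105)*(1/112) = -137/505 + 8/735 = -19331/74235 ≈ -0.26040)
(-1 + 1)²*(F + 0*(5 + 9)) = (-1 + 1)²*(-19331/74235 + 0*(5 + 9)) = 0²*(-19331/74235 + 0*14) = 0*(-19331/74235 + 0) = 0*(-19331/74235) = 0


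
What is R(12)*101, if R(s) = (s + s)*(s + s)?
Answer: 58176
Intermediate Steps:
R(s) = 4*s² (R(s) = (2*s)*(2*s) = 4*s²)
R(12)*101 = (4*12²)*101 = (4*144)*101 = 576*101 = 58176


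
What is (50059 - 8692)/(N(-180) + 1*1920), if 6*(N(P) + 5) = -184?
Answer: 124101/5653 ≈ 21.953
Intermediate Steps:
N(P) = -107/3 (N(P) = -5 + (1/6)*(-184) = -5 - 92/3 = -107/3)
(50059 - 8692)/(N(-180) + 1*1920) = (50059 - 8692)/(-107/3 + 1*1920) = 41367/(-107/3 + 1920) = 41367/(5653/3) = 41367*(3/5653) = 124101/5653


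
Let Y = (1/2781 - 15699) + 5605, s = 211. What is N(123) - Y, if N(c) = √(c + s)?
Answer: 28071413/2781 + √334 ≈ 10112.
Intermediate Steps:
N(c) = √(211 + c) (N(c) = √(c + 211) = √(211 + c))
Y = -28071413/2781 (Y = (1/2781 - 15699) + 5605 = -43658918/2781 + 5605 = -28071413/2781 ≈ -10094.)
N(123) - Y = √(211 + 123) - 1*(-28071413/2781) = √334 + 28071413/2781 = 28071413/2781 + √334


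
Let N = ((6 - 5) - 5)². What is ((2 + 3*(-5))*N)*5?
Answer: -1040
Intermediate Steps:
N = 16 (N = (1 - 5)² = (-4)² = 16)
((2 + 3*(-5))*N)*5 = ((2 + 3*(-5))*16)*5 = ((2 - 15)*16)*5 = -13*16*5 = -208*5 = -1040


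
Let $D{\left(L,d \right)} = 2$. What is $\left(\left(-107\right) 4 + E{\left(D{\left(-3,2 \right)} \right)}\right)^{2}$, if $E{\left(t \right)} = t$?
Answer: $181476$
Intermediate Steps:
$\left(\left(-107\right) 4 + E{\left(D{\left(-3,2 \right)} \right)}\right)^{2} = \left(\left(-107\right) 4 + 2\right)^{2} = \left(-428 + 2\right)^{2} = \left(-426\right)^{2} = 181476$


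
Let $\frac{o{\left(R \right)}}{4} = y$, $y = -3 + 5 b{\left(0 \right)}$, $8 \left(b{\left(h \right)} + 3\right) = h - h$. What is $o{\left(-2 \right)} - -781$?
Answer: $709$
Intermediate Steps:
$b{\left(h \right)} = -3$ ($b{\left(h \right)} = -3 + \frac{h - h}{8} = -3 + \frac{1}{8} \cdot 0 = -3 + 0 = -3$)
$y = -18$ ($y = -3 + 5 \left(-3\right) = -3 - 15 = -18$)
$o{\left(R \right)} = -72$ ($o{\left(R \right)} = 4 \left(-18\right) = -72$)
$o{\left(-2 \right)} - -781 = -72 - -781 = -72 + 781 = 709$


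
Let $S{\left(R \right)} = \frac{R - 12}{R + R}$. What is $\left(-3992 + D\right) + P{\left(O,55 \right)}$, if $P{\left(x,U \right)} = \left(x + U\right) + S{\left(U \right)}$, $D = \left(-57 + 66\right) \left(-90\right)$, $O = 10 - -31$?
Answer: $- \frac{517617}{110} \approx -4705.6$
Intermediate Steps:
$S{\left(R \right)} = \frac{-12 + R}{2 R}$
$O = 41$ ($O = 10 + 31 = 41$)
$D = -810$ ($D = 9 \left(-90\right) = -810$)
$P{\left(x,U \right)} = U + x + \frac{-12 + U}{2 U}$ ($P{\left(x,U \right)} = \left(x + U\right) + \frac{-12 + U}{2 U} = \left(U + x\right) + \frac{-12 + U}{2 U} = U + x + \frac{-12 + U}{2 U}$)
$\left(-3992 + D\right) + P{\left(O,55 \right)} = \left(-3992 - 810\right) + \left(\frac{1}{2} + 55 + 41 - \frac{6}{55}\right) = -4802 + \left(\frac{1}{2} + 55 + 41 - \frac{6}{55}\right) = -4802 + \frac{10603}{110} = - \frac{517617}{110}$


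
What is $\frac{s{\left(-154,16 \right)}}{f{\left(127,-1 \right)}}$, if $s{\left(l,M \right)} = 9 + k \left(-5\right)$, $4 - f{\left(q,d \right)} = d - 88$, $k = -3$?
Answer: $\frac{8}{31} \approx 0.25806$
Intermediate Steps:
$f{\left(q,d \right)} = 92 - d$ ($f{\left(q,d \right)} = 4 - \left(d - 88\right) = 4 - \left(-88 + d\right) = 92 - d$)
$s{\left(l,M \right)} = 24$ ($s{\left(l,M \right)} = 9 - -15 = 9 + 15 = 24$)
$\frac{s{\left(-154,16 \right)}}{f{\left(127,-1 \right)}} = \frac{24}{92 - -1} = \frac{24}{92 + 1} = \frac{24}{93} = 24 \cdot \frac{1}{93} = \frac{8}{31}$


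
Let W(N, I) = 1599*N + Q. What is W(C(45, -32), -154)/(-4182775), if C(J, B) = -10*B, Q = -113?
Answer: -511567/4182775 ≈ -0.12230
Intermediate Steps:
W(N, I) = -113 + 1599*N (W(N, I) = 1599*N - 113 = -113 + 1599*N)
W(C(45, -32), -154)/(-4182775) = (-113 + 1599*(-10*(-32)))/(-4182775) = (-113 + 1599*320)*(-1/4182775) = (-113 + 511680)*(-1/4182775) = 511567*(-1/4182775) = -511567/4182775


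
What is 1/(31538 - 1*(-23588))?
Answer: 1/55126 ≈ 1.8140e-5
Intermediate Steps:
1/(31538 - 1*(-23588)) = 1/(31538 + 23588) = 1/55126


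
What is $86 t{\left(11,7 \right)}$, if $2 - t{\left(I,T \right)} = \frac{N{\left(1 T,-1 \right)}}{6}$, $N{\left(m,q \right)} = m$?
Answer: $\frac{215}{3} \approx 71.667$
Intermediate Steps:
$t{\left(I,T \right)} = 2 - \frac{T}{6}$ ($t{\left(I,T \right)} = 2 - \frac{1 T}{6} = 2 - T \frac{1}{6} = 2 - \frac{T}{6}$)
$86 t{\left(11,7 \right)} = 86 \left(2 - \frac{7}{6}\right) = 86 \cdot \frac{5}{6} = \frac{215}{3}$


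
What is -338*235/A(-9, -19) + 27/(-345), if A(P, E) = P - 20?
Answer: 9134189/3335 ≈ 2738.9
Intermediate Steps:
A(P, E) = -20 + P
-338*235/A(-9, -19) + 27/(-345) = -338*235/(-20 - 9) + 27/(-345) = -338/((-29*1/235)) + 27*(-1/345) = -338/(-29/235) - 9/115 = -338*(-235/29) - 9/115 = 79430/29 - 9/115 = 9134189/3335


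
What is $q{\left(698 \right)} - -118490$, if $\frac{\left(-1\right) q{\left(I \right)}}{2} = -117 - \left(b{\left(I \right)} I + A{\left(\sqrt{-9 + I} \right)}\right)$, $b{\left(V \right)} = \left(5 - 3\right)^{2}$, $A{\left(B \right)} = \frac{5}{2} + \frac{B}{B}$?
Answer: $124315$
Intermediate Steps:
$A{\left(B \right)} = \frac{7}{2}$ ($A{\left(B \right)} = 5 \cdot \frac{1}{2} + 1 = \frac{5}{2} + 1 = \frac{7}{2}$)
$b{\left(V \right)} = 4$ ($b{\left(V \right)} = 2^{2} = 4$)
$q{\left(I \right)} = 241 + 8 I$ ($q{\left(I \right)} = - 2 \left(-117 - \left(4 I + \frac{7}{2}\right)\right) = - 2 \left(-117 - \left(\frac{7}{2} + 4 I\right)\right) = - 2 \left(- \frac{241}{2} - 4 I\right) = 241 + 8 I$)
$q{\left(698 \right)} - -118490 = \left(241 + 8 \cdot 698\right) - -118490 = \left(241 + 5584\right) + 118490 = 5825 + 118490 = 124315$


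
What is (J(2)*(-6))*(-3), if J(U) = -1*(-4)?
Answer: 72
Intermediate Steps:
J(U) = 4
(J(2)*(-6))*(-3) = (4*(-6))*(-3) = -24*(-3) = 72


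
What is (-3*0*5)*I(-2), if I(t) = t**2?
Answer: 0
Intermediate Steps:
(-3*0*5)*I(-2) = (-3*0*5)*(-2)**2 = (0*5)*4 = 0*4 = 0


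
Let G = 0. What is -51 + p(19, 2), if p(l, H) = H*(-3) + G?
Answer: -57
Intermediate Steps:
p(l, H) = -3*H (p(l, H) = H*(-3) + 0 = -3*H + 0 = -3*H)
-51 + p(19, 2) = -51 - 3*2 = -51 - 6 = -57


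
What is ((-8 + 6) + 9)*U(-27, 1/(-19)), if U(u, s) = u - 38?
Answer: -455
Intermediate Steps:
U(u, s) = -38 + u
((-8 + 6) + 9)*U(-27, 1/(-19)) = ((-8 + 6) + 9)*(-38 - 27) = (-2 + 9)*(-65) = 7*(-65) = -455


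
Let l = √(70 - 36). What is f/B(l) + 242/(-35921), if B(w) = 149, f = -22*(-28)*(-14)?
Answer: -309818762/5352229 ≈ -57.886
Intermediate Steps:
f = -8624 (f = 616*(-14) = -8624)
l = √34 ≈ 5.8309
f/B(l) + 242/(-35921) = -8624/149 + 242/(-35921) = -8624*1/149 + 242*(-1/35921) = -8624/149 - 242/35921 = -309818762/5352229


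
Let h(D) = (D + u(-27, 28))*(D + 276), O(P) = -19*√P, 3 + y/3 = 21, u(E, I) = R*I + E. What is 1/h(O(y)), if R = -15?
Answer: -5771/567811935 - 361*√6/378541290 ≈ -1.2500e-5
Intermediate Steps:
u(E, I) = E - 15*I (u(E, I) = -15*I + E = E - 15*I)
y = 54 (y = -9 + 3*21 = -9 + 63 = 54)
h(D) = (-447 + D)*(276 + D) (h(D) = (D + (-27 - 15*28))*(D + 276) = (D + (-27 - 420))*(276 + D) = (D - 447)*(276 + D) = (-447 + D)*(276 + D))
1/h(O(y)) = 1/(-123372 + (-57*√6)² - (-3249)*√54) = 1/(-123372 + (-57*√6)² - (-3249)*3*√6) = 1/(-123372 + (-57*√6)² - (-9747)*√6) = 1/(-123372 + 19494 + 9747*√6) = 1/(-103878 + 9747*√6)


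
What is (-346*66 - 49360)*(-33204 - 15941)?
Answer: 3548072420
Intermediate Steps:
(-346*66 - 49360)*(-33204 - 15941) = (-22836 - 49360)*(-49145) = -72196*(-49145) = 3548072420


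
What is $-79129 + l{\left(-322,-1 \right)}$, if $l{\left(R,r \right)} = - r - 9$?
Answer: $-79137$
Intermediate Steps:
$l{\left(R,r \right)} = -9 - r$
$-79129 + l{\left(-322,-1 \right)} = -79129 - 8 = -79137$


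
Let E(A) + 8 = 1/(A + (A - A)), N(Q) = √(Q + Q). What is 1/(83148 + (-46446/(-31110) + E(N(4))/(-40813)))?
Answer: 29788192596079831083720/2476873116411613832621448647 + 2194451749850*√2/2476873116411613832621448647 ≈ 1.2027e-5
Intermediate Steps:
N(Q) = √2*√Q (N(Q) = √(2*Q) = √2*√Q)
E(A) = -8 + 1/A (E(A) = -8 + 1/(A + (A - A)) = -8 + 1/(A + 0) = -8 + 1/A)
1/(83148 + (-46446/(-31110) + E(N(4))/(-40813))) = 1/(83148 + (-46446/(-31110) + (-8 + 1/(√2*√4))/(-40813))) = 1/(83148 + (-46446*(-1/31110) + (-8 + 1/(√2*2))*(-1/40813))) = 1/(83148 + (7741/5185 + (-8 + 1/(2*√2))*(-1/40813))) = 1/(83148 + (7741/5185 + (-8 + √2/4)*(-1/40813))) = 1/(83148 + (7741/5185 + (8/40813 - √2/163252))) = 1/(83148 + (315974913/211615405 - √2/163252)) = 1/(17595713669853/211615405 - √2/163252)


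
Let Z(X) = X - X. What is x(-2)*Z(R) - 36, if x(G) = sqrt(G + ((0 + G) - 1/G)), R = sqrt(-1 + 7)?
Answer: -36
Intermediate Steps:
R = sqrt(6) ≈ 2.4495
Z(X) = 0
x(G) = sqrt(-1/G + 2*G) (x(G) = sqrt(G + (G - 1/G)) = sqrt(-1/G + 2*G))
x(-2)*Z(R) - 36 = sqrt(-1/(-2) + 2*(-2))*0 - 36 = sqrt(-1*(-1/2) - 4)*0 - 36 = sqrt(1/2 - 4)*0 - 36 = sqrt(-7/2)*0 - 36 = (I*sqrt(14)/2)*0 - 36 = 0 - 36 = -36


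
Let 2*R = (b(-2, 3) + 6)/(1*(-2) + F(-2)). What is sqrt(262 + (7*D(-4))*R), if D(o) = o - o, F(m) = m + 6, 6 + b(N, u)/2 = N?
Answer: sqrt(262) ≈ 16.186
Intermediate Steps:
b(N, u) = -12 + 2*N
F(m) = 6 + m
D(o) = 0
R = -5/2 (R = (((-12 + 2*(-2)) + 6)/(1*(-2) + (6 - 2)))/2 = (((-12 - 4) + 6)/(-2 + 4))/2 = ((-16 + 6)/2)/2 = (-10*1/2)/2 = (1/2)*(-5) = -5/2 ≈ -2.5000)
sqrt(262 + (7*D(-4))*R) = sqrt(262 + (7*0)*(-5/2)) = sqrt(262 + 0*(-5/2)) = sqrt(262 + 0) = sqrt(262)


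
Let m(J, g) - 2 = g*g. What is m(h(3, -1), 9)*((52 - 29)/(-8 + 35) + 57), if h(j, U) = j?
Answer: 129646/27 ≈ 4801.7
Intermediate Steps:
m(J, g) = 2 + g² (m(J, g) = 2 + g*g = 2 + g²)
m(h(3, -1), 9)*((52 - 29)/(-8 + 35) + 57) = (2 + 9²)*((52 - 29)/(-8 + 35) + 57) = (2 + 81)*(23/27 + 57) = 83*(23*(1/27) + 57) = 83*(23/27 + 57) = 83*(1562/27) = 129646/27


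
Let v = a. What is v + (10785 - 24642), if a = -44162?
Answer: -58019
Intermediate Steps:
v = -44162
v + (10785 - 24642) = -44162 + (10785 - 24642) = -44162 - 13857 = -58019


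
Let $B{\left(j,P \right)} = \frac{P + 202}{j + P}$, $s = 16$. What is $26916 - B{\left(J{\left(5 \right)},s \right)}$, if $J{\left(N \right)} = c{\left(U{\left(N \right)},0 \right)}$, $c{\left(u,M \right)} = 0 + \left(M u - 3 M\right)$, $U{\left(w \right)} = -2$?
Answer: $\frac{215219}{8} \approx 26902.0$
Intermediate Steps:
$c{\left(u,M \right)} = - 3 M + M u$ ($c{\left(u,M \right)} = 0 + \left(- 3 M + M u\right) = - 3 M + M u$)
$J{\left(N \right)} = 0$ ($J{\left(N \right)} = 0 \left(-3 - 2\right) = 0 \left(-5\right) = 0$)
$B{\left(j,P \right)} = \frac{202 + P}{P + j}$
$26916 - B{\left(J{\left(5 \right)},s \right)} = 26916 - \frac{202 + 16}{16 + 0} = 26916 - \frac{1}{16} \cdot 218 = 26916 - \frac{109}{8} = \frac{215219}{8}$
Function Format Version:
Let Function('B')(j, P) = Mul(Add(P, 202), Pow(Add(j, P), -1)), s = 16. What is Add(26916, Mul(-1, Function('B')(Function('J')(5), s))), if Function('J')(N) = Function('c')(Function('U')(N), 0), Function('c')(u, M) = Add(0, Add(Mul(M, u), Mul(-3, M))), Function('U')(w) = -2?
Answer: Rational(215219, 8) ≈ 26902.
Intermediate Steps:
Function('c')(u, M) = Add(Mul(-3, M), Mul(M, u)) (Function('c')(u, M) = Add(0, Add(Mul(-3, M), Mul(M, u))) = Add(Mul(-3, M), Mul(M, u)))
Function('J')(N) = 0 (Function('J')(N) = Mul(0, Add(-3, -2)) = Mul(0, -5) = 0)
Function('B')(j, P) = Mul(Pow(Add(P, j), -1), Add(202, P)) (Function('B')(j, P) = Mul(Add(202, P), Pow(Add(P, j), -1)) = Mul(Pow(Add(P, j), -1), Add(202, P)))
Add(26916, Mul(-1, Function('B')(Function('J')(5), s))) = Add(26916, Mul(-1, Mul(Pow(Add(16, 0), -1), Add(202, 16)))) = Add(26916, Mul(-1, Mul(Pow(16, -1), 218))) = Add(26916, Mul(-1, Mul(Rational(1, 16), 218))) = Add(26916, Mul(-1, Rational(109, 8))) = Add(26916, Rational(-109, 8)) = Rational(215219, 8)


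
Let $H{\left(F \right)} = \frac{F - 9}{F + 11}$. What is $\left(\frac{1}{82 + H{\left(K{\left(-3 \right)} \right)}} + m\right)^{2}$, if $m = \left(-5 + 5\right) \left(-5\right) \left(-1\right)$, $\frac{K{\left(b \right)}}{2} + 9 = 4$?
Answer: $\frac{1}{3969} \approx 0.00025195$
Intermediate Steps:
$K{\left(b \right)} = -10$ ($K{\left(b \right)} = -18 + 2 \cdot 4 = -18 + 8 = -10$)
$m = 0$ ($m = 0 \left(-5\right) \left(-1\right) = 0 \left(-1\right) = 0$)
$H{\left(F \right)} = \frac{-9 + F}{11 + F}$
$\left(\frac{1}{82 + H{\left(K{\left(-3 \right)} \right)}} + m\right)^{2} = \left(\frac{1}{82 + \frac{-9 - 10}{11 - 10}} + 0\right)^{2} = \left(\frac{1}{82 + 1^{-1} \left(-19\right)} + 0\right)^{2} = \left(\frac{1}{82 + 1 \left(-19\right)} + 0\right)^{2} = \left(\frac{1}{82 - 19} + 0\right)^{2} = \left(\frac{1}{63} + 0\right)^{2} = \left(\frac{1}{63}\right)^{2} = \frac{1}{3969}$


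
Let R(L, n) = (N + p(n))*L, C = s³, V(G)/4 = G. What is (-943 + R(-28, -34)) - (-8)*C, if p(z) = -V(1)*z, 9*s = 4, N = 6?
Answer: -3585439/729 ≈ -4918.3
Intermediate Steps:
V(G) = 4*G
s = 4/9 (s = (⅑)*4 = 4/9 ≈ 0.44444)
C = 64/729 (C = (4/9)³ = 64/729 ≈ 0.087791)
p(z) = -4*z (p(z) = -4*1*z = -4*z)
R(L, n) = L*(6 - 4*n) (R(L, n) = (6 - 4*n)*L = L*(6 - 4*n))
(-943 + R(-28, -34)) - (-8)*C = (-943 + 2*(-28)*(3 - 2*(-34))) - (-8)*64/729 = (-943 + 2*(-28)*(3 + 68)) - 1*(-512/729) = (-943 + 2*(-28)*71) + 512/729 = (-943 - 3976) + 512/729 = -4919 + 512/729 = -3585439/729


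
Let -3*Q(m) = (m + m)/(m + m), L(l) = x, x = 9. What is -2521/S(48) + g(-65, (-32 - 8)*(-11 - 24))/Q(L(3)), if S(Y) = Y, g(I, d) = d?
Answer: -204121/48 ≈ -4252.5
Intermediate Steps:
L(l) = 9
Q(m) = -⅓ (Q(m) = -(m + m)/(3*(m + m)) = -2*m/(3*(2*m)) = -2*m*1/(2*m)/3 = -⅓*1 = -⅓)
-2521/S(48) + g(-65, (-32 - 8)*(-11 - 24))/Q(L(3)) = -2521/48 + ((-32 - 8)*(-11 - 24))/(-⅓) = -2521*1/48 - 40*(-35)*(-3) = -2521/48 + 1400*(-3) = -2521/48 - 4200 = -204121/48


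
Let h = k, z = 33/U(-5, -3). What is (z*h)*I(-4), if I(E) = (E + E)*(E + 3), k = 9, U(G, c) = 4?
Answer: 594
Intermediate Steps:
I(E) = 2*E*(3 + E) (I(E) = (2*E)*(3 + E) = 2*E*(3 + E))
z = 33/4 ≈ 8.2500
h = 9
(z*h)*I(-4) = ((33/4)*9)*(2*(-4)*(3 - 4)) = 297*(2*(-4)*(-1))/4 = (297/4)*8 = 594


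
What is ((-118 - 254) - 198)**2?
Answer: 324900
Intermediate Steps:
((-118 - 254) - 198)**2 = (-372 - 198)**2 = (-570)**2 = 324900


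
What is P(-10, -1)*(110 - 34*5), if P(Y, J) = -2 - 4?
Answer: 360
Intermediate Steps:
P(Y, J) = -6
P(-10, -1)*(110 - 34*5) = -6*(110 - 34*5) = -6*(110 - 170) = -6*(-60) = 360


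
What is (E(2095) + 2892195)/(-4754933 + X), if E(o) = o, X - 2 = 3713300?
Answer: -2894290/1041631 ≈ -2.7786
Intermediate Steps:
X = 3713302 (X = 2 + 3713300 = 3713302)
(E(2095) + 2892195)/(-4754933 + X) = (2095 + 2892195)/(-4754933 + 3713302) = 2894290/(-1041631) = 2894290*(-1/1041631) = -2894290/1041631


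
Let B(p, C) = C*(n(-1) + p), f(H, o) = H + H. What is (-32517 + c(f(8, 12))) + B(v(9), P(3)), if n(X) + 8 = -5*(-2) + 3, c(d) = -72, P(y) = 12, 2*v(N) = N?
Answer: -32475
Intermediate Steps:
f(H, o) = 2*H
v(N) = N/2
n(X) = 5 (n(X) = -8 + (-5*(-2) + 3) = -8 + (10 + 3) = -8 + 13 = 5)
B(p, C) = C*(5 + p)
(-32517 + c(f(8, 12))) + B(v(9), P(3)) = (-32517 - 72) + 12*(5 + (½)*9) = -32589 + 12*(5 + 9/2) = -32589 + 12*(19/2) = -32589 + 114 = -32475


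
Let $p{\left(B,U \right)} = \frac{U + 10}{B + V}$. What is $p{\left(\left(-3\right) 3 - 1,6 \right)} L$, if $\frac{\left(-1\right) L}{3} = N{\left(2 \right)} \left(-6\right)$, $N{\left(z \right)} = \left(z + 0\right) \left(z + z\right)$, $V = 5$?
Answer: $- \frac{2304}{5} \approx -460.8$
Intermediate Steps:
$p{\left(B,U \right)} = \frac{10 + U}{5 + B}$ ($p{\left(B,U \right)} = \frac{U + 10}{B + 5} = \frac{10 + U}{5 + B}$)
$N{\left(z \right)} = 2 z^{2}$ ($N{\left(z \right)} = z 2 z = 2 z^{2}$)
$L = 144$ ($L = - 3 \cdot 2 \cdot 2^{2} \left(-6\right) = - 3 \cdot 2 \cdot 4 \left(-6\right) = - 3 \cdot 8 \left(-6\right) = \left(-3\right) \left(-48\right) = 144$)
$p{\left(\left(-3\right) 3 - 1,6 \right)} L = \frac{10 + 6}{5 - 10} \cdot 144 = \frac{1}{5 - 10} \cdot 16 \cdot 144 = \frac{1}{-5} \cdot 16 \cdot 144 = \left(- \frac{1}{5}\right) 16 \cdot 144 = \left(- \frac{16}{5}\right) 144 = - \frac{2304}{5}$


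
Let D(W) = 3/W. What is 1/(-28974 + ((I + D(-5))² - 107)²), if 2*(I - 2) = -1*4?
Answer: -625/11001194 ≈ -5.6812e-5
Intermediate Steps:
I = 0 (I = 2 + (-1*4)/2 = 2 + (½)*(-4) = 2 - 2 = 0)
1/(-28974 + ((I + D(-5))² - 107)²) = 1/(-28974 + ((0 + 3/(-5))² - 107)²) = 1/(-28974 + ((0 + 3*(-⅕))² - 107)²) = 1/(-28974 + ((0 - ⅗)² - 107)²) = 1/(-28974 + ((-⅗)² - 107)²) = 1/(-28974 + (9/25 - 107)²) = 1/(-28974 + (-2666/25)²) = 1/(-28974 + 7107556/625) = 1/(-11001194/625) = -625/11001194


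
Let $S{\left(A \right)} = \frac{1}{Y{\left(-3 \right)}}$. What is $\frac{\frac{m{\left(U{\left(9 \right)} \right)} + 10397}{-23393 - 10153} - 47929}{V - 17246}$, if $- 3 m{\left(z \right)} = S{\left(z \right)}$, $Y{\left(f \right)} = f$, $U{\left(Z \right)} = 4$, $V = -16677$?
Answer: $\frac{7235264840}{5120914311} \approx 1.4129$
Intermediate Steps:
$S{\left(A \right)} = - \frac{1}{3}$ ($S{\left(A \right)} = \frac{1}{-3} = - \frac{1}{3}$)
$m{\left(z \right)} = \frac{1}{9}$ ($m{\left(z \right)} = \left(- \frac{1}{3}\right) \left(- \frac{1}{3}\right) = \frac{1}{9}$)
$\frac{\frac{m{\left(U{\left(9 \right)} \right)} + 10397}{-23393 - 10153} - 47929}{V - 17246} = \frac{\frac{\frac{1}{9} + 10397}{-23393 - 10153} - 47929}{-16677 - 17246} = \frac{\frac{93574}{9 \left(-33546\right)} - 47929}{-33923} = \left(\frac{93574}{9} \left(- \frac{1}{33546}\right) - 47929\right) \left(- \frac{1}{33923}\right) = \left(- \frac{46787}{150957} - 47929\right) \left(- \frac{1}{33923}\right) = \left(- \frac{7235264840}{150957}\right) \left(- \frac{1}{33923}\right) = \frac{7235264840}{5120914311}$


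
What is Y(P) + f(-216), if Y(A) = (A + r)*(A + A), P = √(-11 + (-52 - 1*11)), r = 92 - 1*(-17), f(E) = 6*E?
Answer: -1444 + 218*I*√74 ≈ -1444.0 + 1875.3*I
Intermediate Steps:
r = 109 (r = 92 + 17 = 109)
P = I*√74 (P = √(-11 + (-52 - 11)) = √(-11 - 63) = √(-74) = I*√74 ≈ 8.6023*I)
Y(A) = 2*A*(109 + A) (Y(A) = (A + 109)*(A + A) = (109 + A)*(2*A) = 2*A*(109 + A))
Y(P) + f(-216) = 2*(I*√74)*(109 + I*√74) + 6*(-216) = 2*I*√74*(109 + I*√74) - 1296 = -1296 + 2*I*√74*(109 + I*√74)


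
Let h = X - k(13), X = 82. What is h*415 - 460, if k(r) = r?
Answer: 28175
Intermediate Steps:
h = 69 (h = 82 - 1*13 = 82 - 13 = 69)
h*415 - 460 = 69*415 - 460 = 28635 - 460 = 28175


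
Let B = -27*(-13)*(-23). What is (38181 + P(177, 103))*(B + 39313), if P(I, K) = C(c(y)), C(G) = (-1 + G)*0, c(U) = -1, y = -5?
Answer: 1192774440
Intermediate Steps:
C(G) = 0
B = -8073 (B = 351*(-23) = -8073)
P(I, K) = 0
(38181 + P(177, 103))*(B + 39313) = (38181 + 0)*(-8073 + 39313) = 38181*31240 = 1192774440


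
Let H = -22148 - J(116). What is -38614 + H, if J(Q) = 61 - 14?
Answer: -60809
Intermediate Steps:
J(Q) = 47
H = -22195 (H = -22148 - 1*47 = -22148 - 47 = -22195)
-38614 + H = -38614 - 22195 = -60809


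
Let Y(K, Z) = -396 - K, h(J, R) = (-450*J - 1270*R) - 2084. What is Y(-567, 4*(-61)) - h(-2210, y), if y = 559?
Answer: -282315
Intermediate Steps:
h(J, R) = -2084 - 1270*R - 450*J (h(J, R) = (-1270*R - 450*J) - 2084 = -2084 - 1270*R - 450*J)
Y(-567, 4*(-61)) - h(-2210, y) = (-396 - 1*(-567)) - (-2084 - 1270*559 - 450*(-2210)) = (-396 + 567) - (-2084 - 709930 + 994500) = 171 - 1*282486 = 171 - 282486 = -282315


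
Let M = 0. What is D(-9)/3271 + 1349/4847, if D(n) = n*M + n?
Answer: 4368956/15854537 ≈ 0.27557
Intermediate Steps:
D(n) = n (D(n) = n*0 + n = 0 + n = n)
D(-9)/3271 + 1349/4847 = -9/3271 + 1349/4847 = 4368956/15854537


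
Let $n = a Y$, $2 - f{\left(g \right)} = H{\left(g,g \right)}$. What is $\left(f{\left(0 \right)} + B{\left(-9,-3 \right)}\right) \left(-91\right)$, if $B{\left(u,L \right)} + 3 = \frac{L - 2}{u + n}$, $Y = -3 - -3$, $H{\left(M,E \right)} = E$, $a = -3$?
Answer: $\frac{364}{9} \approx 40.444$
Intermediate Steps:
$Y = 0$ ($Y = -3 + 3 = 0$)
$f{\left(g \right)} = 2 - g$
$n = 0$ ($n = \left(-3\right) 0 = 0$)
$B{\left(u,L \right)} = -3 + \frac{-2 + L}{u}$ ($B{\left(u,L \right)} = -3 + \frac{L - 2}{u + 0} = -3 + \frac{-2 + L}{u}$)
$\left(f{\left(0 \right)} + B{\left(-9,-3 \right)}\right) \left(-91\right) = \left(\left(2 - 0\right) + \frac{-2 - 3 - -27}{-9}\right) \left(-91\right) = \left(\left(2 + 0\right) - \frac{-2 - 3 + 27}{9}\right) \left(-91\right) = \left(2 - \frac{22}{9}\right) \left(-91\right) = \left(- \frac{4}{9}\right) \left(-91\right) = \frac{364}{9}$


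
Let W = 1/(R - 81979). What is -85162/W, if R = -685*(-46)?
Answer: 4298040978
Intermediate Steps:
R = 31510
W = -1/50469 (W = 1/(31510 - 81979) = 1/(-50469) = -1/50469 ≈ -1.9814e-5)
-85162/W = -85162/(-1/50469) = -85162*(-50469) = 4298040978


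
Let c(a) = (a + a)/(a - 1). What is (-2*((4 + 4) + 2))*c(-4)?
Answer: -32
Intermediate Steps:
c(a) = 2*a/(-1 + a) (c(a) = (2*a)/(-1 + a) = 2*a/(-1 + a))
(-2*((4 + 4) + 2))*c(-4) = (-2*((4 + 4) + 2))*(2*(-4)/(-1 - 4)) = (-2*(8 + 2))*(2*(-4)/(-5)) = (-2*10)*(2*(-4)*(-1/5)) = -20*8/5 = -32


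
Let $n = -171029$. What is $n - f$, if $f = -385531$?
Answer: $214502$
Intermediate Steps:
$n - f = -171029 - -385531 = -171029 + 385531 = 214502$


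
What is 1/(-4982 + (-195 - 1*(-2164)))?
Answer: -1/3013 ≈ -0.00033189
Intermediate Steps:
1/(-4982 + (-195 - 1*(-2164))) = 1/(-4982 + (-195 + 2164)) = 1/(-4982 + 1969) = 1/(-3013) = -1/3013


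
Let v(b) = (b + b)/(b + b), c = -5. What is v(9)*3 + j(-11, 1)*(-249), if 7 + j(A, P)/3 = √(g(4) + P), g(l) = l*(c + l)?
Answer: 5232 - 747*I*√3 ≈ 5232.0 - 1293.8*I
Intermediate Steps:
g(l) = l*(-5 + l)
v(b) = 1 (v(b) = (2*b)/((2*b)) = (2*b)*(1/(2*b)) = 1)
j(A, P) = -21 + 3*√(-4 + P) (j(A, P) = -21 + 3*√(4*(-5 + 4) + P) = -21 + 3*√(4*(-1) + P) = -21 + 3*√(-4 + P))
v(9)*3 + j(-11, 1)*(-249) = 1*3 + (-21 + 3*√(-4 + 1))*(-249) = 3 + (-21 + 3*√(-3))*(-249) = 3 + (-21 + 3*(I*√3))*(-249) = 3 + (-21 + 3*I*√3)*(-249) = 3 + (5229 - 747*I*√3) = 5232 - 747*I*√3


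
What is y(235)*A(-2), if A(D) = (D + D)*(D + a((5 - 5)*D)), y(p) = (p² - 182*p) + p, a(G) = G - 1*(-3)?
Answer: -50760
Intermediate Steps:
a(G) = 3 + G (a(G) = G + 3 = 3 + G)
y(p) = p² - 181*p
A(D) = 2*D*(3 + D) (A(D) = (D + D)*(D + (3 + (5 - 5)*D)) = (2*D)*(D + (3 + 0*D)) = (2*D)*(D + (3 + 0)) = (2*D)*(D + 3) = (2*D)*(3 + D) = 2*D*(3 + D))
y(235)*A(-2) = (235*(-181 + 235))*(2*(-2)*(3 - 2)) = (235*54)*(2*(-2)*1) = 12690*(-4) = -50760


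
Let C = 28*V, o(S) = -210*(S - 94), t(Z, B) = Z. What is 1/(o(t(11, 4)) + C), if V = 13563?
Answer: 1/397194 ≈ 2.5177e-6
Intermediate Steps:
o(S) = 19740 - 210*S (o(S) = -210*(-94 + S) = 19740 - 210*S)
C = 379764 (C = 28*13563 = 379764)
1/(o(t(11, 4)) + C) = 1/((19740 - 210*11) + 379764) = 1/((19740 - 2310) + 379764) = 1/(17430 + 379764) = 1/397194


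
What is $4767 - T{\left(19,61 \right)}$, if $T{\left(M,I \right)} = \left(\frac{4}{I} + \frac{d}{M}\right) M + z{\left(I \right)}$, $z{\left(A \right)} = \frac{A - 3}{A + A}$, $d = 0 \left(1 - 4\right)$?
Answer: $\frac{290682}{61} \approx 4765.3$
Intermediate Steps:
$d = 0$ ($d = 0 \left(-3\right) = 0$)
$z{\left(A \right)} = \frac{-3 + A}{2 A}$
$T{\left(M,I \right)} = \frac{-3 + I}{2 I} + \frac{4 M}{I}$ ($T{\left(M,I \right)} = \left(\frac{4}{I} + \frac{0}{M}\right) M + \frac{-3 + I}{2 I} = \left(\frac{4}{I} + 0\right) M + \frac{-3 + I}{2 I} = \frac{4}{I} M + \frac{-3 + I}{2 I} = \frac{4 M}{I} + \frac{-3 + I}{2 I} = \frac{-3 + I}{2 I} + \frac{4 M}{I}$)
$4767 - T{\left(19,61 \right)} = 4767 - \frac{-3 + 61 + 8 \cdot 19}{2 \cdot 61} = 4767 - \frac{1}{2} \cdot \frac{1}{61} \left(-3 + 61 + 152\right) = 4767 - \frac{1}{2} \cdot \frac{1}{61} \cdot 210 = 4767 - \frac{105}{61} = \frac{290682}{61}$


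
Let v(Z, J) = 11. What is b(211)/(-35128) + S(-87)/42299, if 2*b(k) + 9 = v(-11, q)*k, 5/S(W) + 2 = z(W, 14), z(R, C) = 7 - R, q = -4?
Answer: -562300951/17087611628 ≈ -0.032907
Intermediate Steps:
S(W) = 5/(5 - W) (S(W) = 5/(-2 + (7 - W)) = 5/(5 - W))
b(k) = -9/2 + 11*k/2 (b(k) = -9/2 + (11*k)/2 = -9/2 + 11*k/2)
b(211)/(-35128) + S(-87)/42299 = (-9/2 + (11/2)*211)/(-35128) - 5/(-5 - 87)/42299 = (-9/2 + 2321/2)*(-1/35128) - 5/(-92)*(1/42299) = 1156*(-1/35128) - 5*(-1/92)*(1/42299) = -289/8782 + (5/92)*(1/42299) = -289/8782 + 5/3891508 = -562300951/17087611628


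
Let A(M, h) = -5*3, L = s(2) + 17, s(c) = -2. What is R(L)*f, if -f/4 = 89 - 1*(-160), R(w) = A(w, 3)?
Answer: 14940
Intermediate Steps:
L = 15 (L = -2 + 17 = 15)
A(M, h) = -15
R(w) = -15
f = -996 (f = -4*(89 - 1*(-160)) = -4*(89 + 160) = -4*249 = -996)
R(L)*f = -15*(-996) = 14940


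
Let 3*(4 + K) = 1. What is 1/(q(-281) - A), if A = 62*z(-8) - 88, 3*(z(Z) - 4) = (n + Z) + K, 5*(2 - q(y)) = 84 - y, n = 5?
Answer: -9/839 ≈ -0.010727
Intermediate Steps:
K = -11/3 (K = -4 + (⅓)*1 = -4 + ⅓ = -11/3 ≈ -3.6667)
q(y) = -74/5 + y/5 (q(y) = 2 - (84 - y)/5 = 2 + (-84/5 + y/5) = -74/5 + y/5)
z(Z) = 40/9 + Z/3 (z(Z) = 4 + ((5 + Z) - 11/3)/3 = 4 + (4/3 + Z)/3 = 4 + (4/9 + Z/3) = 40/9 + Z/3)
A = 200/9 (A = 62*(40/9 + (⅓)*(-8)) - 88 = 62*(40/9 - 8/3) - 88 = 62*(16/9) - 88 = 992/9 - 88 = 200/9 ≈ 22.222)
1/(q(-281) - A) = 1/((-74/5 + (⅕)*(-281)) - 1*200/9) = 1/((-74/5 - 281/5) - 200/9) = 1/(-71 - 200/9) = 1/(-839/9) = -9/839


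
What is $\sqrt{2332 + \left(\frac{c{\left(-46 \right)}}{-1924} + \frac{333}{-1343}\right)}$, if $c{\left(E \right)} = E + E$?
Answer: $\frac{12 \sqrt{6757265120554}}{645983} \approx 48.289$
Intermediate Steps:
$c{\left(E \right)} = 2 E$
$\sqrt{2332 + \left(\frac{c{\left(-46 \right)}}{-1924} + \frac{333}{-1343}\right)} = \sqrt{2332 + \left(\frac{2 \left(-46\right)}{-1924} + \frac{333}{-1343}\right)} = \sqrt{2332 + \left(\left(-92\right) \left(- \frac{1}{1924}\right) + 333 \left(- \frac{1}{1343}\right)\right)} = \sqrt{2332 + \left(\frac{23}{481} - \frac{333}{1343}\right)} = \sqrt{2332 - \frac{129284}{645983}} = \sqrt{\frac{1506303072}{645983}} = \frac{12 \sqrt{6757265120554}}{645983}$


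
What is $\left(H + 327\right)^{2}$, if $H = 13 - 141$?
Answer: $39601$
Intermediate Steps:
$H = -128$
$\left(H + 327\right)^{2} = \left(-128 + 327\right)^{2} = 199^{2} = 39601$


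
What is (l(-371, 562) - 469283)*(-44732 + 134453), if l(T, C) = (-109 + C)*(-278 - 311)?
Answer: -66043628100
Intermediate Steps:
l(T, C) = 64201 - 589*C (l(T, C) = (-109 + C)*(-589) = 64201 - 589*C)
(l(-371, 562) - 469283)*(-44732 + 134453) = ((64201 - 589*562) - 469283)*(-44732 + 134453) = ((64201 - 331018) - 469283)*89721 = (-266817 - 469283)*89721 = -736100*89721 = -66043628100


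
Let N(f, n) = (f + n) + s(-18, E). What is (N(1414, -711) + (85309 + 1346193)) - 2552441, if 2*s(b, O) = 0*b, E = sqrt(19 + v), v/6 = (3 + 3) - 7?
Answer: -1120236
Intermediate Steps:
v = -6 (v = 6*((3 + 3) - 7) = 6*(6 - 7) = 6*(-1) = -6)
E = sqrt(13) (E = sqrt(19 - 6) = sqrt(13) ≈ 3.6056)
s(b, O) = 0 (s(b, O) = (0*b)/2 = (1/2)*0 = 0)
N(f, n) = f + n (N(f, n) = (f + n) + 0 = f + n)
(N(1414, -711) + (85309 + 1346193)) - 2552441 = ((1414 - 711) + (85309 + 1346193)) - 2552441 = (703 + 1431502) - 2552441 = 1432205 - 2552441 = -1120236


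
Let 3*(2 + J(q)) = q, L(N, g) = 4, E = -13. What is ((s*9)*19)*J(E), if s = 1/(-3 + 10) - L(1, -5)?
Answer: 29241/7 ≈ 4177.3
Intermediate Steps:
J(q) = -2 + q/3
s = -27/7 (s = 1/(-3 + 10) - 1*4 = 1/7 - 4 = -27/7 ≈ -3.8571)
((s*9)*19)*J(E) = (-27/7*9*19)*(-2 + (1/3)*(-13)) = (-243/7*19)*(-2 - 13/3) = -4617/7*(-19/3) = 29241/7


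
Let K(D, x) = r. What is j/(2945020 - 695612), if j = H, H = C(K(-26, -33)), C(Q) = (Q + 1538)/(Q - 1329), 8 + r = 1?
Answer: -1531/3005209088 ≈ -5.0945e-7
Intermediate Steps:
r = -7 (r = -8 + 1 = -7)
K(D, x) = -7
C(Q) = (1538 + Q)/(-1329 + Q)
H = -1531/1336 (H = (1538 - 7)/(-1329 - 7) = 1531/(-1336) = -1/1336*1531 = -1531/1336 ≈ -1.1460)
j = -1531/1336 ≈ -1.1460
j/(2945020 - 695612) = -1531/(1336*(2945020 - 695612)) = -1531/1336/2249408 = -1531/1336*1/2249408 = -1531/3005209088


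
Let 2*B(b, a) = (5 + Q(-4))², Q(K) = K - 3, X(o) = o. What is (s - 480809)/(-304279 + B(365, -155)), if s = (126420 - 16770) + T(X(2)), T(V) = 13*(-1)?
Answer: 371172/304277 ≈ 1.2198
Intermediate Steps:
T(V) = -13
Q(K) = -3 + K
B(b, a) = 2 (B(b, a) = (5 + (-3 - 4))²/2 = (5 - 7)²/2 = (½)*(-2)² = (½)*4 = 2)
s = 109637 (s = (126420 - 16770) - 13 = 109650 - 13 = 109637)
(s - 480809)/(-304279 + B(365, -155)) = (109637 - 480809)/(-304279 + 2) = -371172/(-304277) = -371172*(-1/304277) = 371172/304277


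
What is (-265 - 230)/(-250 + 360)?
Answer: -9/2 ≈ -4.5000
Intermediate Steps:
(-265 - 230)/(-250 + 360) = -495/110 = -495*1/110 = -9/2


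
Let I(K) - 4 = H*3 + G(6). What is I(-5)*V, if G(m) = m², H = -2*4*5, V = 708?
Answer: -56640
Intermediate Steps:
H = -40 (H = -8*5 = -40)
I(K) = -80 (I(K) = 4 + (-40*3 + 6²) = 4 + (-120 + 36) = 4 - 84 = -80)
I(-5)*V = -80*708 = -56640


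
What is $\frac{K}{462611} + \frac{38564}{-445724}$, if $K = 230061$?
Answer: $\frac{21175894640}{51549206341} \approx 0.41079$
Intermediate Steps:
$\frac{K}{462611} + \frac{38564}{-445724} = \frac{230061}{462611} + \frac{38564}{-445724} = 230061 \cdot \frac{1}{462611} + 38564 \left(- \frac{1}{445724}\right) = \frac{230061}{462611} - \frac{9641}{111431} = \frac{21175894640}{51549206341}$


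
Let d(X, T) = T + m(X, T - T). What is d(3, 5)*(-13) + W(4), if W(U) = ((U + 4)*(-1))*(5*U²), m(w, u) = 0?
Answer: -705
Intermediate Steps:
W(U) = 5*U²*(-4 - U) (W(U) = ((4 + U)*(-1))*(5*U²) = (-4 - U)*(5*U²) = 5*U²*(-4 - U))
d(X, T) = T (d(X, T) = T + 0 = T)
d(3, 5)*(-13) + W(4) = 5*(-13) + 5*4²*(-4 - 1*4) = -65 + 5*16*(-4 - 4) = -65 + 5*16*(-8) = -65 - 640 = -705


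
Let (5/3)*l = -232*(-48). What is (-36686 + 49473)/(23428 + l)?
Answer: 63935/150548 ≈ 0.42468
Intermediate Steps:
l = 33408/5 (l = 3*(-232*(-48))/5 = (⅗)*11136 = 33408/5 ≈ 6681.6)
(-36686 + 49473)/(23428 + l) = (-36686 + 49473)/(23428 + 33408/5) = 12787/(150548/5) = 12787*(5/150548) = 63935/150548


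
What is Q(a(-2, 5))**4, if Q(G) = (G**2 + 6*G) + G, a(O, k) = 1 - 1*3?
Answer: 10000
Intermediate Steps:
a(O, k) = -2 (a(O, k) = 1 - 3 = -2)
Q(G) = G**2 + 7*G
Q(a(-2, 5))**4 = (-2*(7 - 2))**4 = (-2*5)**4 = (-10)**4 = 10000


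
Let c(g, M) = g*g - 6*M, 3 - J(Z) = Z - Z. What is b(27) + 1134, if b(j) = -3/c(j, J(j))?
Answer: 268757/237 ≈ 1134.0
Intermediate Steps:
J(Z) = 3 (J(Z) = 3 - (Z - Z) = 3 - 1*0 = 3 + 0 = 3)
c(g, M) = g² - 6*M
b(j) = -3/(-18 + j²) (b(j) = -3/(j² - 6*3) = -3/(j² - 18) = -3/(-18 + j²))
b(27) + 1134 = -3/(-18 + 27²) + 1134 = -3/(-18 + 729) + 1134 = -3/711 + 1134 = -3*1/711 + 1134 = -1/237 + 1134 = 268757/237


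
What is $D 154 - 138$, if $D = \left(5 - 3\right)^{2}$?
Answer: $478$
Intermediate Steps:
$D = 4$ ($D = 2^{2} = 4$)
$D 154 - 138 = 4 \cdot 154 - 138 = 616 - 138 = 478$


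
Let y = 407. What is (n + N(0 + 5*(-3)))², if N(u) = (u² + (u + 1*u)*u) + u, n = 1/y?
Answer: 72157241641/165649 ≈ 4.3560e+5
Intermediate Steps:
n = 1/407 ≈ 0.0024570
N(u) = u + 3*u² (N(u) = (u² + (u + u)*u) + u = (u² + (2*u)*u) + u = (u² + 2*u²) + u = 3*u² + u = u + 3*u²)
(n + N(0 + 5*(-3)))² = (1/407 + (0 + 5*(-3))*(1 + 3*(0 + 5*(-3))))² = (1/407 + (0 - 15)*(1 + 3*(0 - 15)))² = (1/407 - 15*(1 + 3*(-15)))² = (1/407 - 15*(1 - 45))² = (1/407 - 15*(-44))² = (1/407 + 660)² = (268621/407)² = 72157241641/165649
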